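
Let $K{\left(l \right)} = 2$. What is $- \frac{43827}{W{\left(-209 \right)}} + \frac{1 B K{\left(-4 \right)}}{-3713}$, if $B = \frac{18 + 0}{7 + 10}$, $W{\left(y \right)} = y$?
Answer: $\frac{2766396543}{13192289} \approx 209.7$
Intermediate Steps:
$B = \frac{18}{17} \approx 1.0588$
$- \frac{43827}{W{\left(-209 \right)}} + \frac{1 B K{\left(-4 \right)}}{-3713} = - \frac{43827}{-209} + \frac{1 \cdot \frac{18}{17} \cdot 2}{-3713} = \left(-43827\right) \left(- \frac{1}{209}\right) + \frac{18}{17} \cdot 2 \left(- \frac{1}{3713}\right) = \frac{43827}{209} + \frac{36}{17} \left(- \frac{1}{3713}\right) = \frac{43827}{209} - \frac{36}{63121} = \frac{2766396543}{13192289}$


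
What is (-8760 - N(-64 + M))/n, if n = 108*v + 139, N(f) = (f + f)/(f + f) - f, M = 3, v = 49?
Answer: -8822/5431 ≈ -1.6244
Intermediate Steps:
N(f) = 1 - f (N(f) = (2*f)/((2*f)) - f = (2*f)*(1/(2*f)) - f = 1 - f)
n = 5431 (n = 108*49 + 139 = 5292 + 139 = 5431)
(-8760 - N(-64 + M))/n = (-8760 - (1 - (-64 + 3)))/5431 = (-8760 - (1 - 1*(-61)))*(1/5431) = (-8760 - (1 + 61))*(1/5431) = (-8760 - 1*62)*(1/5431) = (-8760 - 62)*(1/5431) = -8822*1/5431 = -8822/5431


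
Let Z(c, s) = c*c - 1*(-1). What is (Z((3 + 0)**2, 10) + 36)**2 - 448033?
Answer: -434109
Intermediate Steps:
Z(c, s) = 1 + c**2 (Z(c, s) = c**2 + 1 = 1 + c**2)
(Z((3 + 0)**2, 10) + 36)**2 - 448033 = ((1 + ((3 + 0)**2)**2) + 36)**2 - 448033 = ((1 + (3**2)**2) + 36)**2 - 448033 = ((1 + 9**2) + 36)**2 - 448033 = ((1 + 81) + 36)**2 - 448033 = (82 + 36)**2 - 448033 = 118**2 - 448033 = 13924 - 448033 = -434109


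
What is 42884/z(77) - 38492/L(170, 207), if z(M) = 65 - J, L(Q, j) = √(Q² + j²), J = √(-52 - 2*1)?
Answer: 2787460/4279 - 38492*√71749/71749 + 128652*I*√6/4279 ≈ 507.73 + 73.646*I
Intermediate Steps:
J = 3*I*√6 (J = √(-52 - 2) = √(-54) = 3*I*√6 ≈ 7.3485*I)
z(M) = 65 - 3*I*√6
42884/z(77) - 38492/L(170, 207) = 42884/(65 - 3*I*√6) - 38492/√(170² + 207²) = 42884/(65 - 3*I*√6) - 38492/√(28900 + 42849) = 42884/(65 - 3*I*√6) - 38492*√71749/71749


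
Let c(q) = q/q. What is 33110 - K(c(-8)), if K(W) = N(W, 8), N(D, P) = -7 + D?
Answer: 33116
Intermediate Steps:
c(q) = 1
K(W) = -7 + W
33110 - K(c(-8)) = 33110 - (-7 + 1) = 33110 - 1*(-6) = 33110 + 6 = 33116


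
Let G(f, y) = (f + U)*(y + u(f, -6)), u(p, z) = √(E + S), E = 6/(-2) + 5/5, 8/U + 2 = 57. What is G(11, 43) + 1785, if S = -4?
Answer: 124534/55 + 613*I*√6/55 ≈ 2264.3 + 27.301*I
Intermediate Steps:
U = 8/55 (U = 8/(-2 + 57) = 8/55 ≈ 0.14545)
E = -2 (E = 6*(-½) + 5*(⅕) = -3 + 1 = -2)
u(p, z) = I*√6 (u(p, z) = √(-2 - 4) = √(-6) = I*√6)
G(f, y) = (8/55 + f)*(y + I*√6) (G(f, y) = (f + 8/55)*(y + I*√6) = (8/55 + f)*(y + I*√6))
G(11, 43) + 1785 = ((8/55)*43 + 11*43 + 8*I*√6/55 + I*11*√6) + 1785 = (344/55 + 473 + 8*I*√6/55 + 11*I*√6) + 1785 = (26359/55 + 613*I*√6/55) + 1785 = 124534/55 + 613*I*√6/55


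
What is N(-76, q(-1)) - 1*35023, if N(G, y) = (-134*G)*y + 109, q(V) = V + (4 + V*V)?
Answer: 5822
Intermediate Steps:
q(V) = 4 + V + V**2 (q(V) = V + (4 + V**2) = 4 + V + V**2)
N(G, y) = 109 - 134*G*y (N(G, y) = -134*G*y + 109 = 109 - 134*G*y)
N(-76, q(-1)) - 1*35023 = (109 - 134*(-76)*(4 - 1 + (-1)**2)) - 1*35023 = (109 - 134*(-76)*(4 - 1 + 1)) - 35023 = (109 - 134*(-76)*4) - 35023 = (109 + 40736) - 35023 = 40845 - 35023 = 5822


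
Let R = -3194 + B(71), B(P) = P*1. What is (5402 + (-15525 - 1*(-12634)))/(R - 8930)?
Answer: -2511/12053 ≈ -0.20833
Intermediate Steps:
B(P) = P
R = -3123 (R = -3194 + 71 = -3123)
(5402 + (-15525 - 1*(-12634)))/(R - 8930) = (5402 + (-15525 - 1*(-12634)))/(-3123 - 8930) = (5402 + (-15525 + 12634))/(-12053) = (5402 - 2891)*(-1/12053) = 2511*(-1/12053) = -2511/12053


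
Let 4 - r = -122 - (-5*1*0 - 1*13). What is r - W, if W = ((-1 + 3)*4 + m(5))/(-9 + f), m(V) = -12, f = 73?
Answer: 1809/16 ≈ 113.06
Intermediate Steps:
W = -1/16 (W = ((-1 + 3)*4 - 12)/(-9 + 73) = (2*4 - 12)/64 = (8 - 12)*(1/64) = -4*1/64 = -1/16 ≈ -0.062500)
r = 113 (r = 4 - (-122 - (-5*1*0 - 1*13)) = 4 - (-122 - (-5*0 - 13)) = 4 - (-122 - (0 - 13)) = 4 - (-122 - 1*(-13)) = 4 - (-122 + 13) = 4 - 1*(-109) = 4 + 109 = 113)
r - W = 113 - 1*(-1/16) = 113 + 1/16 = 1809/16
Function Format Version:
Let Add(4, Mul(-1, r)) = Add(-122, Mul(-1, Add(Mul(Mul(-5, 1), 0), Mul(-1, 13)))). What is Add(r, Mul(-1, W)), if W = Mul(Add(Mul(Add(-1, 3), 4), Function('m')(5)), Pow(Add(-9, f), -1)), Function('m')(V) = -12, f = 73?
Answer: Rational(1809, 16) ≈ 113.06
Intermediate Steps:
W = Rational(-1, 16) (W = Mul(Add(Mul(Add(-1, 3), 4), -12), Pow(Add(-9, 73), -1)) = Mul(Add(Mul(2, 4), -12), Pow(64, -1)) = Mul(Add(8, -12), Rational(1, 64)) = Mul(-4, Rational(1, 64)) = Rational(-1, 16) ≈ -0.062500)
r = 113 (r = Add(4, Mul(-1, Add(-122, Mul(-1, Add(Mul(Mul(-5, 1), 0), Mul(-1, 13)))))) = Add(4, Mul(-1, Add(-122, Mul(-1, Add(Mul(-5, 0), -13))))) = Add(4, Mul(-1, Add(-122, Mul(-1, Add(0, -13))))) = Add(4, Mul(-1, Add(-122, Mul(-1, -13)))) = Add(4, Mul(-1, Add(-122, 13))) = Add(4, Mul(-1, -109)) = Add(4, 109) = 113)
Add(r, Mul(-1, W)) = Add(113, Mul(-1, Rational(-1, 16))) = Add(113, Rational(1, 16)) = Rational(1809, 16)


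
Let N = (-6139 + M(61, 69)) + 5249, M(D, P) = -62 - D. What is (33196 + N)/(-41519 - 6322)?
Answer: -32183/47841 ≈ -0.67271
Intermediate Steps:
N = -1013 (N = (-6139 + (-62 - 1*61)) + 5249 = (-6139 + (-62 - 61)) + 5249 = (-6139 - 123) + 5249 = -6262 + 5249 = -1013)
(33196 + N)/(-41519 - 6322) = (33196 - 1013)/(-41519 - 6322) = 32183/(-47841) = 32183*(-1/47841) = -32183/47841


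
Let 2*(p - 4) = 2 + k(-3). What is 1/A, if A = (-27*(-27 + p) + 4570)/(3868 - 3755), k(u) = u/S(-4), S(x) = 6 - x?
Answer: 2260/103361 ≈ 0.021865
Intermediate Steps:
k(u) = u/10 (k(u) = u/(6 - 1*(-4)) = u/(6 + 4) = u/10)
p = 97/20 (p = 4 + (2 + (⅒)*(-3))/2 = 4 + (2 - 3/10)/2 = 4 + (½)*(17/10) = 4 + 17/20 = 97/20 ≈ 4.8500)
A = 103361/2260 (A = (-27*(-27 + 97/20) + 4570)/(3868 - 3755) = (-27*(-443/20) + 4570)/113 = (11961/20 + 4570)*(1/113) = (103361/20)*(1/113) = 103361/2260 ≈ 45.735)
1/A = 1/(103361/2260) = 2260/103361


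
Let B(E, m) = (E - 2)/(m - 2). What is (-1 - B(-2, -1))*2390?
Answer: -16730/3 ≈ -5576.7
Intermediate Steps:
B(E, m) = (-2 + E)/(-2 + m)
(-1 - B(-2, -1))*2390 = (-1 - (-2 - 2)/(-2 - 1))*2390 = (-1 - (-4)/(-3))*2390 = (-1 - (-1)*(-4)/3)*2390 = (-1 - 1*4/3)*2390 = (-1 - 4/3)*2390 = -7/3*2390 = -16730/3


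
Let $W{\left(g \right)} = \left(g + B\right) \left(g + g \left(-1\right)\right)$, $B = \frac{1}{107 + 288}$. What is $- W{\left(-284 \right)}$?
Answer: $0$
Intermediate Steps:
$B = \frac{1}{395} \approx 0.0025316$
$W{\left(g \right)} = 0$ ($W{\left(g \right)} = \left(g + \frac{1}{395}\right) \left(g + g \left(-1\right)\right) = \left(\frac{1}{395} + g\right) \left(g - g\right) = \left(\frac{1}{395} + g\right) 0 = 0$)
$- W{\left(-284 \right)} = \left(-1\right) 0 = 0$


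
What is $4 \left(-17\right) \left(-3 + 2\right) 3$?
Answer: $204$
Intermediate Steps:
$4 \left(-17\right) \left(-3 + 2\right) 3 = - 68 \left(\left(-1\right) 3\right) = \left(-68\right) \left(-3\right) = 204$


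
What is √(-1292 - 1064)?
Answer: 2*I*√589 ≈ 48.539*I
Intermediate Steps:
√(-1292 - 1064) = √(-2356) = 2*I*√589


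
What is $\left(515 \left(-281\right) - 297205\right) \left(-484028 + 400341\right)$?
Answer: $36982959040$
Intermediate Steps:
$\left(515 \left(-281\right) - 297205\right) \left(-484028 + 400341\right) = \left(-144715 - 297205\right) \left(-83687\right) = \left(-441920\right) \left(-83687\right) = 36982959040$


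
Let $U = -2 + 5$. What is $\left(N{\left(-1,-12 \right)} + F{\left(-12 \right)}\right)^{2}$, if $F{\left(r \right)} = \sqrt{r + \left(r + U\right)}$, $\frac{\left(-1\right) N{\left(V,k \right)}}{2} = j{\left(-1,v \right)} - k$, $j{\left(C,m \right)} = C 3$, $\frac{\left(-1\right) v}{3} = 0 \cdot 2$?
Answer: $\left(18 - i \sqrt{21}\right)^{2} \approx 303.0 - 164.97 i$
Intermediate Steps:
$U = 3$
$v = 0$ ($v = - 3 \cdot 0 \cdot 2 = \left(-3\right) 0 = 0$)
$j{\left(C,m \right)} = 3 C$
$N{\left(V,k \right)} = 6 + 2 k$ ($N{\left(V,k \right)} = - 2 \left(3 \left(-1\right) - k\right) = - 2 \left(-3 - k\right) = 6 + 2 k$)
$F{\left(r \right)} = \sqrt{3 + 2 r}$ ($F{\left(r \right)} = \sqrt{r + \left(r + 3\right)} = \sqrt{r + \left(3 + r\right)} = \sqrt{3 + 2 r}$)
$\left(N{\left(-1,-12 \right)} + F{\left(-12 \right)}\right)^{2} = \left(\left(6 + 2 \left(-12\right)\right) + \sqrt{3 + 2 \left(-12\right)}\right)^{2} = \left(\left(6 - 24\right) + \sqrt{3 - 24}\right)^{2} = \left(-18 + \sqrt{-21}\right)^{2} = \left(-18 + i \sqrt{21}\right)^{2}$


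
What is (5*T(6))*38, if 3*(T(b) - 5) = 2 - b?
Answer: 2090/3 ≈ 696.67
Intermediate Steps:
T(b) = 17/3 - b/3 (T(b) = 5 + (2 - b)/3 = 5 + (⅔ - b/3) = 17/3 - b/3)
(5*T(6))*38 = (5*(17/3 - ⅓*6))*38 = (5*(17/3 - 2))*38 = (5*(11/3))*38 = (55/3)*38 = 2090/3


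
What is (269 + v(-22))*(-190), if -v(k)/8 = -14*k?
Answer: 417050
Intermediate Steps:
v(k) = 112*k (v(k) = -(-112)*k = 112*k)
(269 + v(-22))*(-190) = (269 + 112*(-22))*(-190) = (269 - 2464)*(-190) = -2195*(-190) = 417050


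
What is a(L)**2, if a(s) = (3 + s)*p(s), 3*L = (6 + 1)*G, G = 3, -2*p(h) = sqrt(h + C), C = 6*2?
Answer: 475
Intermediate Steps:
C = 12
p(h) = -sqrt(12 + h)/2 (p(h) = -sqrt(h + 12)/2 = -sqrt(12 + h)/2)
L = 7 (L = ((6 + 1)*3)/3 = (7*3)/3 = (1/3)*21 = 7)
a(s) = -sqrt(12 + s)*(3 + s)/2 (a(s) = (3 + s)*(-sqrt(12 + s)/2) = -sqrt(12 + s)*(3 + s)/2)
a(L)**2 = (sqrt(12 + 7)*(-3 - 1*7)/2)**2 = (sqrt(19)*(-3 - 7)/2)**2 = ((1/2)*sqrt(19)*(-10))**2 = (-5*sqrt(19))**2 = 475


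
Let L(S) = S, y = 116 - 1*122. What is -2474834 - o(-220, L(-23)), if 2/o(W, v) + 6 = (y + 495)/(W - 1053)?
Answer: -20112973372/8127 ≈ -2.4748e+6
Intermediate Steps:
y = -6 (y = 116 - 122 = -6)
o(W, v) = 2/(-6 + 489/(-1053 + W)) (o(W, v) = 2/(-6 + (-6 + 495)/(W - 1053)) = 2/(-6 + 489/(-1053 + W)))
-2474834 - o(-220, L(-23)) = -2474834 - 2*(1053 - 1*(-220))/(3*(-2269 + 2*(-220))) = -2474834 - 2*(1053 + 220)/(3*(-2269 - 440)) = -2474834 - 2*1273/(3*(-2709)) = -2474834 - 2*(-1)*1273/(3*2709) = -2474834 - 1*(-2546/8127) = -2474834 + 2546/8127 = -20112973372/8127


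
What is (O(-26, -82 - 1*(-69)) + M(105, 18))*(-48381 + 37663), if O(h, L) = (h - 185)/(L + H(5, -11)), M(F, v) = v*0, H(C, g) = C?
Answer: -1130749/4 ≈ -2.8269e+5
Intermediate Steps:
M(F, v) = 0
O(h, L) = (-185 + h)/(5 + L) (O(h, L) = (h - 185)/(L + 5) = (-185 + h)/(5 + L))
(O(-26, -82 - 1*(-69)) + M(105, 18))*(-48381 + 37663) = ((-185 - 26)/(5 + (-82 - 1*(-69))) + 0)*(-48381 + 37663) = (-211/(5 + (-82 + 69)) + 0)*(-10718) = (-211/(5 - 13) + 0)*(-10718) = (-211/(-8) + 0)*(-10718) = (-⅛*(-211) + 0)*(-10718) = (211/8 + 0)*(-10718) = (211/8)*(-10718) = -1130749/4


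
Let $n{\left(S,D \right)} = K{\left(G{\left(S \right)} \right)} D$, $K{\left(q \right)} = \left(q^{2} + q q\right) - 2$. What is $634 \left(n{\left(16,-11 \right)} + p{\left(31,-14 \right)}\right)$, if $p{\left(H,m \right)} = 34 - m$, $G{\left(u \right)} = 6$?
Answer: $-457748$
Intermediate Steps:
$K{\left(q \right)} = -2 + 2 q^{2}$ ($K{\left(q \right)} = \left(q^{2} + q^{2}\right) - 2 = 2 q^{2} - 2 = -2 + 2 q^{2}$)
$n{\left(S,D \right)} = 70 D$ ($n{\left(S,D \right)} = \left(-2 + 2 \cdot 6^{2}\right) D = \left(-2 + 2 \cdot 36\right) D = \left(-2 + 72\right) D = 70 D$)
$634 \left(n{\left(16,-11 \right)} + p{\left(31,-14 \right)}\right) = 634 \left(70 \left(-11\right) + \left(34 - -14\right)\right) = 634 \left(-770 + \left(34 + 14\right)\right) = 634 \left(-770 + 48\right) = 634 \left(-722\right) = -457748$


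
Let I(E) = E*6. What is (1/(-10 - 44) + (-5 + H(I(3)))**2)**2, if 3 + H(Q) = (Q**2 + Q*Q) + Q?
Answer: 546626971803025/2916 ≈ 1.8746e+11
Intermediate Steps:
I(E) = 6*E
H(Q) = -3 + Q + 2*Q**2 (H(Q) = -3 + ((Q**2 + Q*Q) + Q) = -3 + ((Q**2 + Q**2) + Q) = -3 + (2*Q**2 + Q) = -3 + (Q + 2*Q**2) = -3 + Q + 2*Q**2)
(1/(-10 - 44) + (-5 + H(I(3)))**2)**2 = (1/(-10 - 44) + (-5 + (-3 + 6*3 + 2*(6*3)**2))**2)**2 = (1/(-54) + (-5 + (-3 + 18 + 2*18**2))**2)**2 = (-1/54 + (-5 + (-3 + 18 + 2*324))**2)**2 = (-1/54 + (-5 + (-3 + 18 + 648))**2)**2 = (-1/54 + (-5 + 663)**2)**2 = (-1/54 + 658**2)**2 = (-1/54 + 432964)**2 = (23380055/54)**2 = 546626971803025/2916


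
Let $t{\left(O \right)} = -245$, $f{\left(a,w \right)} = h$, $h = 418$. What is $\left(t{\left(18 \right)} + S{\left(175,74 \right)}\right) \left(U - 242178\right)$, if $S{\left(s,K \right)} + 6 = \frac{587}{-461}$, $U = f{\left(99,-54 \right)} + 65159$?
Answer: $\frac{20538343098}{461} \approx 4.4552 \cdot 10^{7}$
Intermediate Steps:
$f{\left(a,w \right)} = 418$
$U = 65577$ ($U = 418 + 65159 = 65577$)
$S{\left(s,K \right)} = - \frac{3353}{461}$ ($S{\left(s,K \right)} = -6 + \frac{587}{-461} = -6 + 587 \left(- \frac{1}{461}\right) = -6 - \frac{587}{461} = - \frac{3353}{461}$)
$\left(t{\left(18 \right)} + S{\left(175,74 \right)}\right) \left(U - 242178\right) = \left(-245 - \frac{3353}{461}\right) \left(65577 - 242178\right) = \left(- \frac{116298}{461}\right) \left(-176601\right) = \frac{20538343098}{461}$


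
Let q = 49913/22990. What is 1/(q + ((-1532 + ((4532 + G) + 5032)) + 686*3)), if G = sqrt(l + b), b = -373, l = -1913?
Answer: 4925315890/49708246201443 - 1464100*I*sqrt(254)/49708246201443 ≈ 9.9084e-5 - 4.6942e-7*I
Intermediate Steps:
q = 2627/1210 (q = 49913*(1/22990) = 2627/1210 ≈ 2.1711)
G = 3*I*sqrt(254) (G = sqrt(-1913 - 373) = sqrt(-2286) = 3*I*sqrt(254) ≈ 47.812*I)
1/(q + ((-1532 + ((4532 + G) + 5032)) + 686*3)) = 1/(2627/1210 + ((-1532 + ((4532 + 3*I*sqrt(254)) + 5032)) + 686*3)) = 1/(2627/1210 + ((-1532 + (9564 + 3*I*sqrt(254))) + 2058)) = 1/(2627/1210 + ((8032 + 3*I*sqrt(254)) + 2058)) = 1/(2627/1210 + (10090 + 3*I*sqrt(254))) = 1/(12211527/1210 + 3*I*sqrt(254))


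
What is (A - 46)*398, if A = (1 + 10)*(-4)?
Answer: -35820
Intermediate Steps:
A = -44 (A = 11*(-4) = -44)
(A - 46)*398 = (-44 - 46)*398 = -90*398 = -35820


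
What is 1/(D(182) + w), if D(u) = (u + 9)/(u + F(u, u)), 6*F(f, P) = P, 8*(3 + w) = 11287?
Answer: 5096/7179115 ≈ 0.00070984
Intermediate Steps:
w = 11263/8 (w = -3 + (⅛)*11287 = -3 + 11287/8 = 11263/8 ≈ 1407.9)
F(f, P) = P/6
D(u) = 6*(9 + u)/(7*u) (D(u) = (u + 9)/(u + u/6) = (9 + u)/((7*u/6)) = (9 + u)*(6/(7*u)) = 6*(9 + u)/(7*u))
1/(D(182) + w) = 1/((6/7)*(9 + 182)/182 + 11263/8) = 1/((6/7)*(1/182)*191 + 11263/8) = 1/(573/637 + 11263/8) = 1/(7179115/5096) = 5096/7179115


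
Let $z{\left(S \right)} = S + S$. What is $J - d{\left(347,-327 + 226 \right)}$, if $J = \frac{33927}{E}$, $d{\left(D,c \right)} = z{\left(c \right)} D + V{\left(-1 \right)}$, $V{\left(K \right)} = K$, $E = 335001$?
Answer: $\frac{7827309674}{111667} \approx 70095.0$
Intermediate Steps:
$z{\left(S \right)} = 2 S$
$d{\left(D,c \right)} = -1 + 2 D c$ ($d{\left(D,c \right)} = 2 c D - 1 = 2 D c - 1 = -1 + 2 D c$)
$J = \frac{11309}{111667}$ ($J = \frac{33927}{335001} = 33927 \cdot \frac{1}{335001} = \frac{11309}{111667} \approx 0.10127$)
$J - d{\left(347,-327 + 226 \right)} = \frac{11309}{111667} - \left(-1 + 2 \cdot 347 \left(-327 + 226\right)\right) = \frac{11309}{111667} - \left(-1 + 2 \cdot 347 \left(-101\right)\right) = \frac{11309}{111667} - \left(-1 - 70094\right) = \frac{11309}{111667} - -70095 = \frac{11309}{111667} + 70095 = \frac{7827309674}{111667}$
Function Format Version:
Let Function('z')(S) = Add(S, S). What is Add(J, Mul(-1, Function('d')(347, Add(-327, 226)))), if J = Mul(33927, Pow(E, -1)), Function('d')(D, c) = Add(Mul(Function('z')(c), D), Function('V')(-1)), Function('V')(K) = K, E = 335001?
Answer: Rational(7827309674, 111667) ≈ 70095.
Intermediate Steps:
Function('z')(S) = Mul(2, S)
Function('d')(D, c) = Add(-1, Mul(2, D, c)) (Function('d')(D, c) = Add(Mul(Mul(2, c), D), -1) = Add(Mul(2, D, c), -1) = Add(-1, Mul(2, D, c)))
J = Rational(11309, 111667) (J = Mul(33927, Pow(335001, -1)) = Mul(33927, Rational(1, 335001)) = Rational(11309, 111667) ≈ 0.10127)
Add(J, Mul(-1, Function('d')(347, Add(-327, 226)))) = Add(Rational(11309, 111667), Mul(-1, Add(-1, Mul(2, 347, Add(-327, 226))))) = Add(Rational(11309, 111667), Mul(-1, Add(-1, Mul(2, 347, -101)))) = Add(Rational(11309, 111667), Mul(-1, Add(-1, -70094))) = Add(Rational(11309, 111667), Mul(-1, -70095)) = Add(Rational(11309, 111667), 70095) = Rational(7827309674, 111667)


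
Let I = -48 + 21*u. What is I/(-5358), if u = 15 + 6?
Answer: -131/1786 ≈ -0.073348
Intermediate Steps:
u = 21
I = 393 (I = -48 + 21*21 = -48 + 441 = 393)
I/(-5358) = 393/(-5358) = 393*(-1/5358) = -131/1786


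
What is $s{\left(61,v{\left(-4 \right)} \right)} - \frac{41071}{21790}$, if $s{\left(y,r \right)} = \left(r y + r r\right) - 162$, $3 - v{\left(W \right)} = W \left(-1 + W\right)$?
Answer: $- \frac{19869971}{21790} \approx -911.88$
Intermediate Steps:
$v{\left(W \right)} = 3 - W \left(-1 + W\right)$
$s{\left(y,r \right)} = -162 + r^{2} + r y$ ($s{\left(y,r \right)} = \left(r y + r^{2}\right) - 162 = \left(r^{2} + r y\right) - 162 = -162 + r^{2} + r y$)
$s{\left(61,v{\left(-4 \right)} \right)} - \frac{41071}{21790} = \left(-162 + \left(3 - 4 - \left(-4\right)^{2}\right)^{2} + \left(3 - 4 - \left(-4\right)^{2}\right) 61\right) - \frac{41071}{21790} = \left(-162 + \left(3 - 4 - 16\right)^{2} + \left(3 - 4 - 16\right) 61\right) - \frac{41071}{21790} = \left(-162 + \left(-17\right)^{2} - 1037\right) - \frac{41071}{21790} = \left(-162 + 289 - 1037\right) - \frac{41071}{21790} = -910 - \frac{41071}{21790} = - \frac{19869971}{21790}$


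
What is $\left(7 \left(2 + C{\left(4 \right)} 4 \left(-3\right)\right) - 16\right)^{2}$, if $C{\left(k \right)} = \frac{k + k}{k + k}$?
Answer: $7396$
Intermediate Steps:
$C{\left(k \right)} = 1$ ($C{\left(k \right)} = \frac{2 k}{2 k} = 2 k \frac{1}{2 k} = 1$)
$\left(7 \left(2 + C{\left(4 \right)} 4 \left(-3\right)\right) - 16\right)^{2} = \left(7 \left(2 + 1 \cdot 4 \left(-3\right)\right) - 16\right)^{2} = \left(7 \left(2 + 4 \left(-3\right)\right) - 16\right)^{2} = \left(7 \left(2 - 12\right) - 16\right)^{2} = \left(7 \left(-10\right) - 16\right)^{2} = \left(-70 - 16\right)^{2} = \left(-86\right)^{2} = 7396$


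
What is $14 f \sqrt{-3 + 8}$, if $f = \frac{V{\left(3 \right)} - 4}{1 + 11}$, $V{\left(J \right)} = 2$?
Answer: $- \frac{7 \sqrt{5}}{3} \approx -5.2175$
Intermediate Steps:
$f = - \frac{1}{6}$ ($f = \frac{2 - 4}{1 + 11} = - \frac{2}{12} = \left(-2\right) \frac{1}{12} = - \frac{1}{6} \approx -0.16667$)
$14 f \sqrt{-3 + 8} = 14 \left(- \frac{1}{6}\right) \sqrt{-3 + 8} = - \frac{7 \sqrt{5}}{3}$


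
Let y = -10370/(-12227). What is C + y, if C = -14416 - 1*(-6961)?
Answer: -91141915/12227 ≈ -7454.1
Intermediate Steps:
C = -7455 (C = -14416 + 6961 = -7455)
y = 10370/12227 (y = -10370*(-1/12227) = 10370/12227 ≈ 0.84812)
C + y = -7455 + 10370/12227 = -91141915/12227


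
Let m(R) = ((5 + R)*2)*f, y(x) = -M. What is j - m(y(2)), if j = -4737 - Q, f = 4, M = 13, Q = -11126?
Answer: 6453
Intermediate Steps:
y(x) = -13 (y(x) = -1*13 = -13)
j = 6389 (j = -4737 - 1*(-11126) = -4737 + 11126 = 6389)
m(R) = 40 + 8*R (m(R) = ((5 + R)*2)*4 = (10 + 2*R)*4 = 40 + 8*R)
j - m(y(2)) = 6389 - (40 + 8*(-13)) = 6389 - (40 - 104) = 6389 - 1*(-64) = 6389 + 64 = 6453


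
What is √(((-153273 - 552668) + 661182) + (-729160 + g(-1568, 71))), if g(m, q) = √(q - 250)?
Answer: √(-773919 + I*√179) ≈ 0.008 + 879.73*I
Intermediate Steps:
g(m, q) = √(-250 + q)
√(((-153273 - 552668) + 661182) + (-729160 + g(-1568, 71))) = √(((-153273 - 552668) + 661182) + (-729160 + √(-250 + 71))) = √((-705941 + 661182) + (-729160 + √(-179))) = √(-44759 + (-729160 + I*√179)) = √(-773919 + I*√179)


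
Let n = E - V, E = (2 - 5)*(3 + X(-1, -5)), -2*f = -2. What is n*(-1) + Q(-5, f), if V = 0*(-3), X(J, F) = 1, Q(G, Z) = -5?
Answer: 7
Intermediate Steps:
f = 1 (f = -½*(-2) = 1)
V = 0
E = -12 (E = (2 - 5)*(3 + 1) = -3*4 = -12)
n = -12 (n = -12 - 1*0 = -12 + 0 = -12)
n*(-1) + Q(-5, f) = -12*(-1) - 5 = 12 - 5 = 7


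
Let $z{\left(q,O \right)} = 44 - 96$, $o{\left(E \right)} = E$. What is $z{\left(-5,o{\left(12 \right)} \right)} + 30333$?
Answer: $30281$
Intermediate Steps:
$z{\left(q,O \right)} = -52$
$z{\left(-5,o{\left(12 \right)} \right)} + 30333 = -52 + 30333 = 30281$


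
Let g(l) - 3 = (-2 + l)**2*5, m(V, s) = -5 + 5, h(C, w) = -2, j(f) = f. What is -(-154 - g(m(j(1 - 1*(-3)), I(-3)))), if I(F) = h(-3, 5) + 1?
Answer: 177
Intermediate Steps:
I(F) = -1 (I(F) = -2 + 1 = -1)
m(V, s) = 0
g(l) = 3 + 5*(-2 + l)**2 (g(l) = 3 + (-2 + l)**2*5 = 3 + 5*(-2 + l)**2)
-(-154 - g(m(j(1 - 1*(-3)), I(-3)))) = -(-154 - (3 + 5*(-2 + 0)**2)) = -(-154 - (3 + 5*(-2)**2)) = -(-154 - (3 + 5*4)) = -(-154 - (3 + 20)) = -(-154 - 1*23) = -(-154 - 23) = -1*(-177) = 177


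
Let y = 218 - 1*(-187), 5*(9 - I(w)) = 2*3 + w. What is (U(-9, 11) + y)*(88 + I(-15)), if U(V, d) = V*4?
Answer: 182286/5 ≈ 36457.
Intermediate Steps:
I(w) = 39/5 - w/5 (I(w) = 9 - (2*3 + w)/5 = 9 - (6 + w)/5 = 9 + (-6/5 - w/5) = 39/5 - w/5)
U(V, d) = 4*V
y = 405 (y = 218 + 187 = 405)
(U(-9, 11) + y)*(88 + I(-15)) = (4*(-9) + 405)*(88 + (39/5 - 1/5*(-15))) = (-36 + 405)*(88 + (39/5 + 3)) = 369*(88 + 54/5) = 369*(494/5) = 182286/5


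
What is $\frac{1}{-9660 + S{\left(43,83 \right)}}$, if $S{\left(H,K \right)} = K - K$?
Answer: $- \frac{1}{9660} \approx -0.00010352$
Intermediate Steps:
$S{\left(H,K \right)} = 0$
$\frac{1}{-9660 + S{\left(43,83 \right)}} = \frac{1}{-9660 + 0} = \frac{1}{-9660} = - \frac{1}{9660}$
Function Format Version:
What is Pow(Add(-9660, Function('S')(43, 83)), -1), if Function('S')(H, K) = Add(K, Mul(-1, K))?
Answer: Rational(-1, 9660) ≈ -0.00010352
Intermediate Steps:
Function('S')(H, K) = 0
Pow(Add(-9660, Function('S')(43, 83)), -1) = Pow(Add(-9660, 0), -1) = Pow(-9660, -1) = Rational(-1, 9660)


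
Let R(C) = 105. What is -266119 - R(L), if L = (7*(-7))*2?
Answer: -266224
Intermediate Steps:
L = -98 (L = -49*2 = -98)
-266119 - R(L) = -266119 - 1*105 = -266119 - 105 = -266224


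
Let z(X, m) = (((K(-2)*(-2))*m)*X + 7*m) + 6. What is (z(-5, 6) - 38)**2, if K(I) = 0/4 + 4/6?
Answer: 2500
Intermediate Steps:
K(I) = 2/3 (K(I) = 0*(1/4) + 4*(1/6) = 0 + 2/3 = 2/3)
z(X, m) = 6 + 7*m - 4*X*m/3 (z(X, m) = ((((2/3)*(-2))*m)*X + 7*m) + 6 = ((-4*m/3)*X + 7*m) + 6 = (-4*X*m/3 + 7*m) + 6 = (7*m - 4*X*m/3) + 6 = 6 + 7*m - 4*X*m/3)
(z(-5, 6) - 38)**2 = ((6 + 7*6 - 4/3*(-5)*6) - 38)**2 = ((6 + 42 + 40) - 38)**2 = (88 - 38)**2 = 50**2 = 2500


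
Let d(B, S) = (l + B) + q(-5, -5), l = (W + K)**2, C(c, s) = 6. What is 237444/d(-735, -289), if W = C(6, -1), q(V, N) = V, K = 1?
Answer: -237444/691 ≈ -343.62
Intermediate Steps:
W = 6
l = 49 (l = (6 + 1)**2 = 7**2 = 49)
d(B, S) = 44 + B (d(B, S) = (49 + B) - 5 = 44 + B)
237444/d(-735, -289) = 237444/(44 - 735) = 237444/(-691) = 237444*(-1/691) = -237444/691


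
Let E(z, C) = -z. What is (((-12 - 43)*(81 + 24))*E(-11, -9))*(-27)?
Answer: 1715175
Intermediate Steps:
(((-12 - 43)*(81 + 24))*E(-11, -9))*(-27) = (((-12 - 43)*(81 + 24))*(-1*(-11)))*(-27) = (-55*105*11)*(-27) = -5775*11*(-27) = -63525*(-27) = 1715175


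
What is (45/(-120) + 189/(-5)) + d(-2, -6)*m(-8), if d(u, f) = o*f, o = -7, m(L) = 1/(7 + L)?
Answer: -3207/40 ≈ -80.175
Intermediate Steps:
d(u, f) = -7*f
(45/(-120) + 189/(-5)) + d(-2, -6)*m(-8) = (45/(-120) + 189/(-5)) + (-7*(-6))/(7 - 8) = (45*(-1/120) + 189*(-⅕)) + 42/(-1) = (-3/8 - 189/5) + 42*(-1) = -1527/40 - 42 = -3207/40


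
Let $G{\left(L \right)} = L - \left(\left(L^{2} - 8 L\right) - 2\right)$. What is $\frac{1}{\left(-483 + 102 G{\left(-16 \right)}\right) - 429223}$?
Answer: $- \frac{1}{470302} \approx -2.1263 \cdot 10^{-6}$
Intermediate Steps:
$G{\left(L \right)} = 2 - L^{2} + 9 L$ ($G{\left(L \right)} = L - \left(-2 + L^{2} - 8 L\right) = L + \left(2 - L^{2} + 8 L\right) = 2 - L^{2} + 9 L$)
$\frac{1}{\left(-483 + 102 G{\left(-16 \right)}\right) - 429223} = \frac{1}{\left(-483 + 102 \left(2 - \left(-16\right)^{2} + 9 \left(-16\right)\right)\right) - 429223} = \frac{1}{\left(-483 + 102 \left(2 - 256 - 144\right)\right) - 429223} = \frac{1}{\left(-483 + 102 \left(-398\right)\right) - 429223} = \frac{1}{\left(-483 - 40596\right) - 429223} = \frac{1}{-41079 - 429223} = \frac{1}{-470302} = - \frac{1}{470302}$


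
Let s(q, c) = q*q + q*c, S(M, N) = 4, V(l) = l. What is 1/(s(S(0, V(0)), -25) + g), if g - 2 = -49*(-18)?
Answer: 1/800 ≈ 0.0012500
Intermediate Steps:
s(q, c) = q² + c*q
g = 884 (g = 2 - 49*(-18) = 2 + 882 = 884)
1/(s(S(0, V(0)), -25) + g) = 1/(4*(-25 + 4) + 884) = 1/(4*(-21) + 884) = 1/(-84 + 884) = 1/800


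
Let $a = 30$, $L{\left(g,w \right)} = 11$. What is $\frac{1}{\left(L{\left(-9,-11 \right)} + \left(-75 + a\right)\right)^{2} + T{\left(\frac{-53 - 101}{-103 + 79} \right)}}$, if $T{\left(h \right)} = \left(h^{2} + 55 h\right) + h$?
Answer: $\frac{144}{224137} \approx 0.00064246$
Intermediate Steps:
$T{\left(h \right)} = h^{2} + 56 h$
$\frac{1}{\left(L{\left(-9,-11 \right)} + \left(-75 + a\right)\right)^{2} + T{\left(\frac{-53 - 101}{-103 + 79} \right)}} = \frac{1}{\left(11 + \left(-75 + 30\right)\right)^{2} + \frac{-53 - 101}{-103 + 79} \left(56 + \frac{-53 - 101}{-103 + 79}\right)} = \frac{1}{\left(11 - 45\right)^{2} + - \frac{154}{-24} \left(56 - \frac{154}{-24}\right)} = \frac{1}{\left(-34\right)^{2} + \left(-154\right) \left(- \frac{1}{24}\right) \left(56 - - \frac{77}{12}\right)} = \frac{1}{1156 + \frac{77 \left(56 + \frac{77}{12}\right)}{12}} = \frac{1}{1156 + \frac{77}{12} \cdot \frac{749}{12}} = \frac{1}{1156 + \frac{57673}{144}} = \frac{1}{\frac{224137}{144}} = \frac{144}{224137}$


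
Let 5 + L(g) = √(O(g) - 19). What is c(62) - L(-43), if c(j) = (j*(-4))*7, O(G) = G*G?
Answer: -1731 - √1830 ≈ -1773.8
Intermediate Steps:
O(G) = G²
c(j) = -28*j (c(j) = -4*j*7 = -28*j)
L(g) = -5 + √(-19 + g²) (L(g) = -5 + √(g² - 19) = -5 + √(-19 + g²))
c(62) - L(-43) = -28*62 - (-5 + √(-19 + (-43)²)) = -1736 - (-5 + √(-19 + 1849)) = -1736 - (-5 + √1830) = -1736 + (5 - √1830) = -1731 - √1830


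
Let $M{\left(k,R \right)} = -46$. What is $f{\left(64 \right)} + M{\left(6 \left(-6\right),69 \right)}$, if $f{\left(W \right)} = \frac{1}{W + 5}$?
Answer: $- \frac{3173}{69} \approx -45.985$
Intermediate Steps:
$f{\left(W \right)} = \frac{1}{5 + W}$
$f{\left(64 \right)} + M{\left(6 \left(-6\right),69 \right)} = \frac{1}{5 + 64} - 46 = \frac{1}{69} - 46 = - \frac{3173}{69}$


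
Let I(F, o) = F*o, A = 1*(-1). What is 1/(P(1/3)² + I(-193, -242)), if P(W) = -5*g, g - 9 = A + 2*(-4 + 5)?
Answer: 1/49206 ≈ 2.0323e-5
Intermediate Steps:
A = -1
g = 10 (g = 9 + (-1 + 2*(-4 + 5)) = 9 + (-1 + 2*1) = 9 + (-1 + 2) = 9 + 1 = 10)
P(W) = -50 (P(W) = -5*10 = -50)
1/(P(1/3)² + I(-193, -242)) = 1/((-50)² - 193*(-242)) = 1/(2500 + 46706) = 1/49206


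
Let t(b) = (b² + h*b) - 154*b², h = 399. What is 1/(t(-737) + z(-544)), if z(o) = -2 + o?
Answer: -1/83399466 ≈ -1.1990e-8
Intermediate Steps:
t(b) = -153*b² + 399*b (t(b) = (b² + 399*b) - 154*b² = -153*b² + 399*b)
1/(t(-737) + z(-544)) = 1/(3*(-737)*(133 - 51*(-737)) + (-2 - 544)) = 1/(3*(-737)*(133 + 37587) - 546) = 1/(3*(-737)*37720 - 546) = 1/(-83398920 - 546) = 1/(-83399466) = -1/83399466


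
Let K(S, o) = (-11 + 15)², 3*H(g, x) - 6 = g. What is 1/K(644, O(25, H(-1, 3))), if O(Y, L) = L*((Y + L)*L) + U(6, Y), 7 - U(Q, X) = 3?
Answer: 1/16 ≈ 0.062500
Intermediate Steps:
H(g, x) = 2 + g/3
U(Q, X) = 4 (U(Q, X) = 7 - 1*3 = 7 - 3 = 4)
O(Y, L) = 4 + L²*(L + Y) (O(Y, L) = L*((Y + L)*L) + 4 = L*((L + Y)*L) + 4 = L*(L*(L + Y)) + 4 = L²*(L + Y) + 4 = 4 + L²*(L + Y))
K(S, o) = 16 (K(S, o) = 4² = 16)
1/K(644, O(25, H(-1, 3))) = 1/16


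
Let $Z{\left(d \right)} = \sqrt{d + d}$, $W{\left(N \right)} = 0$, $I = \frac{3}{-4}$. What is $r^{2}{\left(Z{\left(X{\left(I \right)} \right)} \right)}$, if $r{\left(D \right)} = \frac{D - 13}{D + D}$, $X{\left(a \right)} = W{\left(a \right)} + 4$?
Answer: $\frac{177}{32} - \frac{13 \sqrt{2}}{8} \approx 3.2332$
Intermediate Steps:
$I = - \frac{3}{4}$ ($I = 3 \left(- \frac{1}{4}\right) = - \frac{3}{4} \approx -0.75$)
$X{\left(a \right)} = 4$ ($X{\left(a \right)} = 0 + 4 = 4$)
$Z{\left(d \right)} = \sqrt{2} \sqrt{d}$ ($Z{\left(d \right)} = \sqrt{2 d} = \sqrt{2} \sqrt{d}$)
$r{\left(D \right)} = \frac{-13 + D}{2 D}$
$r^{2}{\left(Z{\left(X{\left(I \right)} \right)} \right)} = \left(\frac{-13 + \sqrt{2} \sqrt{4}}{2 \sqrt{2} \sqrt{4}}\right)^{2} = \left(\frac{-13 + \sqrt{2} \cdot 2}{2 \sqrt{2} \cdot 2}\right)^{2} = \left(\frac{-13 + 2 \sqrt{2}}{2 \cdot 2 \sqrt{2}}\right)^{2} = \left(\frac{\frac{\sqrt{2}}{4} \left(-13 + 2 \sqrt{2}\right)}{2}\right)^{2} = \left(\frac{\sqrt{2} \left(-13 + 2 \sqrt{2}\right)}{8}\right)^{2} = \frac{\left(-13 + 2 \sqrt{2}\right)^{2}}{32}$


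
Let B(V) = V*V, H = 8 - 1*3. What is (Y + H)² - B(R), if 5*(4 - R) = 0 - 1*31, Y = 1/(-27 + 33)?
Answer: -69611/900 ≈ -77.346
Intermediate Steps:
H = 5 (H = 8 - 3 = 5)
Y = ⅙ (Y = 1/6 = ⅙ ≈ 0.16667)
R = 51/5 (R = 4 - (0 - 1*31)/5 = 4 - (0 - 31)/5 = 4 - ⅕*(-31) = 4 + 31/5 = 51/5 ≈ 10.200)
B(V) = V²
(Y + H)² - B(R) = (⅙ + 5)² - (51/5)² = (31/6)² - 1*2601/25 = 961/36 - 2601/25 = -69611/900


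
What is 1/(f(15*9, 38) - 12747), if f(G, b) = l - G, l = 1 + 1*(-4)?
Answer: -1/12885 ≈ -7.7610e-5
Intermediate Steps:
l = -3 (l = 1 - 4 = -3)
f(G, b) = -3 - G
1/(f(15*9, 38) - 12747) = 1/((-3 - 15*9) - 12747) = 1/((-3 - 1*135) - 12747) = 1/((-3 - 135) - 12747) = 1/(-138 - 12747) = 1/(-12885) = -1/12885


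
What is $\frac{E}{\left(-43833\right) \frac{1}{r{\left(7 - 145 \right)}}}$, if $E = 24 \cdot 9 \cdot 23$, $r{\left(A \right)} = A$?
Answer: $\frac{228528}{14611} \approx 15.641$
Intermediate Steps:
$E = 4968$ ($E = 216 \cdot 23 = 4968$)
$\frac{E}{\left(-43833\right) \frac{1}{r{\left(7 - 145 \right)}}} = \frac{4968}{\left(-43833\right) \frac{1}{7 - 145}} = \frac{4968}{\left(-43833\right) \frac{1}{-138}} = \frac{4968}{\left(-43833\right) \left(- \frac{1}{138}\right)} = \frac{4968}{\frac{14611}{46}} = 4968 \cdot \frac{46}{14611} = \frac{228528}{14611}$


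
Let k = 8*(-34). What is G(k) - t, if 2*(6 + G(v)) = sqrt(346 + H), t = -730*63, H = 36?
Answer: 45984 + sqrt(382)/2 ≈ 45994.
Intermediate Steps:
t = -45990
k = -272
G(v) = -6 + sqrt(382)/2 (G(v) = -6 + sqrt(346 + 36)/2 = -6 + sqrt(382)/2)
G(k) - t = (-6 + sqrt(382)/2) - 1*(-45990) = (-6 + sqrt(382)/2) + 45990 = 45984 + sqrt(382)/2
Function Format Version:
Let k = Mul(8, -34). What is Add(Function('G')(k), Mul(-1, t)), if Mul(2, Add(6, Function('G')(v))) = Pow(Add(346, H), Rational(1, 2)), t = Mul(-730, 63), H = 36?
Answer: Add(45984, Mul(Rational(1, 2), Pow(382, Rational(1, 2)))) ≈ 45994.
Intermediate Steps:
t = -45990
k = -272
Function('G')(v) = Add(-6, Mul(Rational(1, 2), Pow(382, Rational(1, 2)))) (Function('G')(v) = Add(-6, Mul(Rational(1, 2), Pow(Add(346, 36), Rational(1, 2)))) = Add(-6, Mul(Rational(1, 2), Pow(382, Rational(1, 2)))))
Add(Function('G')(k), Mul(-1, t)) = Add(Add(-6, Mul(Rational(1, 2), Pow(382, Rational(1, 2)))), Mul(-1, -45990)) = Add(Add(-6, Mul(Rational(1, 2), Pow(382, Rational(1, 2)))), 45990) = Add(45984, Mul(Rational(1, 2), Pow(382, Rational(1, 2))))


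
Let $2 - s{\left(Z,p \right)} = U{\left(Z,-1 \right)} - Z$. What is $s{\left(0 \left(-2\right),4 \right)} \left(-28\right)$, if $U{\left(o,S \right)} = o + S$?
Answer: $-84$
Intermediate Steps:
$U{\left(o,S \right)} = S + o$
$s{\left(Z,p \right)} = 3$ ($s{\left(Z,p \right)} = 2 - \left(\left(-1 + Z\right) - Z\right) = 2 - -1 = 2 + 1 = 3$)
$s{\left(0 \left(-2\right),4 \right)} \left(-28\right) = 3 \left(-28\right) = -84$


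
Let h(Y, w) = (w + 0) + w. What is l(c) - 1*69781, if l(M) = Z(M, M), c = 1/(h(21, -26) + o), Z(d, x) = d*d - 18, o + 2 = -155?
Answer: -3048890118/43681 ≈ -69799.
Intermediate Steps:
o = -157 (o = -2 - 155 = -157)
Z(d, x) = -18 + d² (Z(d, x) = d² - 18 = -18 + d²)
h(Y, w) = 2*w (h(Y, w) = w + w = 2*w)
c = -1/209 (c = 1/(2*(-26) - 157) = 1/(-52 - 157) = 1/(-209) = -1/209 ≈ -0.0047847)
l(M) = -18 + M²
l(c) - 1*69781 = (-18 + (-1/209)²) - 1*69781 = (-18 + 1/43681) - 69781 = -786257/43681 - 69781 = -3048890118/43681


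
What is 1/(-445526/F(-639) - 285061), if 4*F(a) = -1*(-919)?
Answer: -919/263753163 ≈ -3.4843e-6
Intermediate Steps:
F(a) = 919/4 (F(a) = (-1*(-919))/4 = (¼)*919 = 919/4)
1/(-445526/F(-639) - 285061) = 1/(-445526/919/4 - 285061) = 1/(-445526*4/919 - 285061) = 1/(-1782104/919 - 285061) = 1/(-263753163/919) = -919/263753163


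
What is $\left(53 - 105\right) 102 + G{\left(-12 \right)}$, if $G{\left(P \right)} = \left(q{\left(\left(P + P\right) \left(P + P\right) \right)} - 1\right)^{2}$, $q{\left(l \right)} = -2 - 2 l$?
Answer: $1328721$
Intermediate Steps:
$G{\left(P \right)} = \left(-3 - 8 P^{2}\right)^{2}$ ($G{\left(P \right)} = \left(\left(-2 - 2 \left(P + P\right) \left(P + P\right)\right) - 1\right)^{2} = \left(\left(-2 - 2 \cdot 2 P 2 P\right) - 1\right)^{2} = \left(\left(-2 - 2 \cdot 4 P^{2}\right) - 1\right)^{2} = \left(\left(-2 - 8 P^{2}\right) - 1\right)^{2} = \left(-3 - 8 P^{2}\right)^{2}$)
$\left(53 - 105\right) 102 + G{\left(-12 \right)} = \left(53 - 105\right) 102 + \left(3 + 8 \left(-12\right)^{2}\right)^{2} = \left(-52\right) 102 + \left(3 + 8 \cdot 144\right)^{2} = -5304 + \left(3 + 1152\right)^{2} = -5304 + 1155^{2} = -5304 + 1334025 = 1328721$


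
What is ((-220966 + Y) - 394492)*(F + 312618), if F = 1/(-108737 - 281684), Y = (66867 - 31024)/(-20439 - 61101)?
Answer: -6125148020381224181851/31834928340 ≈ -1.9240e+11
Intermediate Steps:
Y = -35843/81540 (Y = 35843/(-81540) = 35843*(-1/81540) = -35843/81540 ≈ -0.43958)
F = -1/390421 (F = 1/(-390421) = -1/390421 ≈ -2.5613e-6)
((-220966 + Y) - 394492)*(F + 312618) = ((-220966 - 35843/81540) - 394492)*(-1/390421 + 312618) = (-18017603483/81540 - 394492)*(122052632177/390421) = -50184481163/81540*122052632177/390421 = -6125148020381224181851/31834928340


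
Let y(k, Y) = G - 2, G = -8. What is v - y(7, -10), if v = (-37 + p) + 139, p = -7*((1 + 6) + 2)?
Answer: 49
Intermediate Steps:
p = -63 (p = -7*(7 + 2) = -7*9 = -63)
y(k, Y) = -10 (y(k, Y) = -8 - 2 = -10)
v = 39 (v = (-37 - 63) + 139 = -100 + 139 = 39)
v - y(7, -10) = 39 - 1*(-10) = 39 + 10 = 49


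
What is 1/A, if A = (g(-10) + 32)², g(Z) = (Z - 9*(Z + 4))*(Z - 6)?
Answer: 1/451584 ≈ 2.2144e-6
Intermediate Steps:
g(Z) = (-36 - 8*Z)*(-6 + Z) (g(Z) = (Z - 9*(4 + Z))*(-6 + Z) = (Z + (-36 - 9*Z))*(-6 + Z) = (-36 - 8*Z)*(-6 + Z))
A = 451584 (A = ((216 - 8*(-10)² + 12*(-10)) + 32)² = ((216 - 8*100 - 120) + 32)² = ((216 - 800 - 120) + 32)² = (-704 + 32)² = (-672)² = 451584)
1/A = 1/451584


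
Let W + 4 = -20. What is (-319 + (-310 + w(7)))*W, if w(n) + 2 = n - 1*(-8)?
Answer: 14784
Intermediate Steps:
W = -24 (W = -4 - 20 = -24)
w(n) = 6 + n (w(n) = -2 + (n - 1*(-8)) = -2 + (n + 8) = -2 + (8 + n) = 6 + n)
(-319 + (-310 + w(7)))*W = (-319 + (-310 + (6 + 7)))*(-24) = (-319 + (-310 + 13))*(-24) = (-319 - 297)*(-24) = -616*(-24) = 14784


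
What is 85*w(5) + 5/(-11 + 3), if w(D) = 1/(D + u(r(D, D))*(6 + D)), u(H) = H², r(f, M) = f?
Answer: -9/28 ≈ -0.32143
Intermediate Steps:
w(D) = 1/(D + D²*(6 + D))
85*w(5) + 5/(-11 + 3) = 85*(1/(5*(1 + 5² + 6*5))) + 5/(-11 + 3) = 85*(1/(5*(1 + 25 + 30))) + 5/(-8) = 85*((⅕)/56) + 5*(-⅛) = 85*((⅕)*(1/56)) - 5/8 = 85*(1/280) - 5/8 = 17/56 - 5/8 = -9/28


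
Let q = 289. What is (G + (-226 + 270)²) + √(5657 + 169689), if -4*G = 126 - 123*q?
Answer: 43165/4 + √175346 ≈ 11210.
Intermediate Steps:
G = 35421/4 (G = -(126 - 123*289)/4 = -(126 - 35547)/4 = -¼*(-35421) = 35421/4 ≈ 8855.3)
(G + (-226 + 270)²) + √(5657 + 169689) = (35421/4 + (-226 + 270)²) + √(5657 + 169689) = (35421/4 + 44²) + √175346 = (35421/4 + 1936) + √175346 = 43165/4 + √175346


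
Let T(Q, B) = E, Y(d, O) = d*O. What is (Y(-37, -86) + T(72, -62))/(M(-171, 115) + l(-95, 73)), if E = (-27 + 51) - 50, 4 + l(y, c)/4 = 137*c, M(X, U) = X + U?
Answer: 789/9983 ≈ 0.079034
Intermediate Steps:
M(X, U) = U + X
l(y, c) = -16 + 548*c (l(y, c) = -16 + 4*(137*c) = -16 + 548*c)
E = -26 (E = 24 - 50 = -26)
Y(d, O) = O*d
T(Q, B) = -26
(Y(-37, -86) + T(72, -62))/(M(-171, 115) + l(-95, 73)) = (-86*(-37) - 26)/((115 - 171) + (-16 + 548*73)) = (3182 - 26)/(-56 + (-16 + 40004)) = 3156/(-56 + 39988) = 3156/39932 = 3156*(1/39932) = 789/9983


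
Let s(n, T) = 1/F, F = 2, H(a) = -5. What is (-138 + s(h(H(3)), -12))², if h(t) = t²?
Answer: 75625/4 ≈ 18906.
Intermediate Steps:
s(n, T) = ½ (s(n, T) = 1/2 = ½)
(-138 + s(h(H(3)), -12))² = (-138 + ½)² = (-275/2)² = 75625/4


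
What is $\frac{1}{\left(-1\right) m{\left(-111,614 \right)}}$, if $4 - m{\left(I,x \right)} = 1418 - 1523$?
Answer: $- \frac{1}{109} \approx -0.0091743$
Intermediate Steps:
$m{\left(I,x \right)} = 109$ ($m{\left(I,x \right)} = 4 - \left(1418 - 1523\right) = 4 - -105 = 4 + 105 = 109$)
$\frac{1}{\left(-1\right) m{\left(-111,614 \right)}} = \frac{1}{\left(-1\right) 109} = \frac{1}{-109} = - \frac{1}{109}$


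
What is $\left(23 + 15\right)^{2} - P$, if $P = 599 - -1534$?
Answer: $-689$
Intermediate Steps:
$P = 2133$ ($P = 599 + 1534 = 2133$)
$\left(23 + 15\right)^{2} - P = \left(23 + 15\right)^{2} - 2133 = 38^{2} - 2133 = 1444 - 2133 = -689$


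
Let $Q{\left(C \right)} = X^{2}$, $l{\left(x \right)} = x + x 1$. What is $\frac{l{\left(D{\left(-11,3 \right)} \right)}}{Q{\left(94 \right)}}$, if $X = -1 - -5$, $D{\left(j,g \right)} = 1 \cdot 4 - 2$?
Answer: $\frac{1}{4} \approx 0.25$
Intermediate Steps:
$D{\left(j,g \right)} = 2$ ($D{\left(j,g \right)} = 4 - 2 = 2$)
$X = 4$ ($X = -1 + 5 = 4$)
$l{\left(x \right)} = 2 x$ ($l{\left(x \right)} = x + x = 2 x$)
$Q{\left(C \right)} = 16$ ($Q{\left(C \right)} = 4^{2} = 16$)
$\frac{l{\left(D{\left(-11,3 \right)} \right)}}{Q{\left(94 \right)}} = \frac{2 \cdot 2}{16} = 4 \cdot \frac{1}{16} = \frac{1}{4}$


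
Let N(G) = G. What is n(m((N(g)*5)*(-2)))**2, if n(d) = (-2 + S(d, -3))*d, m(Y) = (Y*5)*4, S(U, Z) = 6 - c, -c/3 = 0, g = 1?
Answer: 640000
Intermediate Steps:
c = 0 (c = -3*0 = 0)
S(U, Z) = 6 (S(U, Z) = 6 - 1*0 = 6 + 0 = 6)
m(Y) = 20*Y (m(Y) = (5*Y)*4 = 20*Y)
n(d) = 4*d (n(d) = (-2 + 6)*d = 4*d)
n(m((N(g)*5)*(-2)))**2 = (4*(20*((1*5)*(-2))))**2 = (4*(20*(5*(-2))))**2 = (4*(20*(-10)))**2 = (4*(-200))**2 = (-800)**2 = 640000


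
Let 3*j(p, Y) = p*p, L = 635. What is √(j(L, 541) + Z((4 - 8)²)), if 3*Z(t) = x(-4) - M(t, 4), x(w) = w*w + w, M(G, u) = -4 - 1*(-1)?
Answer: 2*√302430/3 ≈ 366.62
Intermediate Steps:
M(G, u) = -3 (M(G, u) = -4 + 1 = -3)
x(w) = w + w² (x(w) = w² + w = w + w²)
Z(t) = 5 (Z(t) = (-4*(1 - 4) - 1*(-3))/3 = (-4*(-3) + 3)/3 = (12 + 3)/3 = (⅓)*15 = 5)
j(p, Y) = p²/3 (j(p, Y) = (p*p)/3 = p²/3)
√(j(L, 541) + Z((4 - 8)²)) = √((⅓)*635² + 5) = √((⅓)*403225 + 5) = √(403225/3 + 5) = √(403240/3) = 2*√302430/3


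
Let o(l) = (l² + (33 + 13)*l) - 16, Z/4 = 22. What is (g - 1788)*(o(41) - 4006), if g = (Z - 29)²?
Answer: -770315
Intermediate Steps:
Z = 88 (Z = 4*22 = 88)
o(l) = -16 + l² + 46*l (o(l) = (l² + 46*l) - 16 = -16 + l² + 46*l)
g = 3481 (g = (88 - 29)² = 59² = 3481)
(g - 1788)*(o(41) - 4006) = (3481 - 1788)*((-16 + 41² + 46*41) - 4006) = 1693*((-16 + 1681 + 1886) - 4006) = 1693*(3551 - 4006) = 1693*(-455) = -770315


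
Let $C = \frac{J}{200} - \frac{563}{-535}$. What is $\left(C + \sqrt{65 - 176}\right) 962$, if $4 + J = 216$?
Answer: $\frac{5435781}{2675} + 962 i \sqrt{111} \approx 2032.1 + 10135.0 i$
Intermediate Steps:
$J = 212$ ($J = -4 + 216 = 212$)
$C = \frac{11301}{5350}$ ($C = \frac{212}{200} - \frac{563}{-535} = 212 \cdot \frac{1}{200} - - \frac{563}{535} = \frac{53}{50} + \frac{563}{535} = \frac{11301}{5350} \approx 2.1123$)
$\left(C + \sqrt{65 - 176}\right) 962 = \left(\frac{11301}{5350} + \sqrt{65 - 176}\right) 962 = \left(\frac{11301}{5350} + \sqrt{-111}\right) 962 = \left(\frac{11301}{5350} + i \sqrt{111}\right) 962 = \frac{5435781}{2675} + 962 i \sqrt{111}$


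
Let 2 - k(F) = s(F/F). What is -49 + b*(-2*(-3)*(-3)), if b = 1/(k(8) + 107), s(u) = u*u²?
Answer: -295/6 ≈ -49.167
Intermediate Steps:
s(u) = u³
k(F) = 1 (k(F) = 2 - (F/F)³ = 2 - 1*1³ = 2 - 1*1 = 2 - 1 = 1)
b = 1/108 (b = 1/(1 + 107) = 1/108 ≈ 0.0092593)
-49 + b*(-2*(-3)*(-3)) = -49 + (-2*(-3)*(-3))/108 = -49 + (6*(-3))/108 = -49 + (1/108)*(-18) = -49 - ⅙ = -295/6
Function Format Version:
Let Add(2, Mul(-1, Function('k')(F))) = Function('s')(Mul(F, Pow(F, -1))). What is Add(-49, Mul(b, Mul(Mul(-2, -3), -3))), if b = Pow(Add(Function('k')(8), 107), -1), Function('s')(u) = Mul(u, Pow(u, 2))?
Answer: Rational(-295, 6) ≈ -49.167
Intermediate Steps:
Function('s')(u) = Pow(u, 3)
Function('k')(F) = 1 (Function('k')(F) = Add(2, Mul(-1, Pow(Mul(F, Pow(F, -1)), 3))) = Add(2, Mul(-1, Pow(1, 3))) = Add(2, Mul(-1, 1)) = Add(2, -1) = 1)
b = Rational(1, 108) (b = Pow(Add(1, 107), -1) = Pow(108, -1) = Rational(1, 108) ≈ 0.0092593)
Add(-49, Mul(b, Mul(Mul(-2, -3), -3))) = Add(-49, Mul(Rational(1, 108), Mul(Mul(-2, -3), -3))) = Add(-49, Mul(Rational(1, 108), Mul(6, -3))) = Add(-49, Mul(Rational(1, 108), -18)) = Add(-49, Rational(-1, 6)) = Rational(-295, 6)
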